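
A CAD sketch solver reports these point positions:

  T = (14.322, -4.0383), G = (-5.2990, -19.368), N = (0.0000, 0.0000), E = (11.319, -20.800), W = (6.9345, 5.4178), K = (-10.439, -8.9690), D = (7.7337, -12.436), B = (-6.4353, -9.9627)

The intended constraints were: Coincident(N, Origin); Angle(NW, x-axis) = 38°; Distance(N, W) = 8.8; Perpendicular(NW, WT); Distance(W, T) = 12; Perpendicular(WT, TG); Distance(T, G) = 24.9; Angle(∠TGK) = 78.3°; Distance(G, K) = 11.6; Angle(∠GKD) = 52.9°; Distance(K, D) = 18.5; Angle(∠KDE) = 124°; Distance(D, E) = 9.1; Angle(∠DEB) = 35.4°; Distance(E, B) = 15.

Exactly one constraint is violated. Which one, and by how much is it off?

Distance(E, B) = 15 — off by 5.80.

N = (0.00, 0.00) ✓; NW at 38.00° ✓; |NW| = 8.800 ✓; ∠(NW, WT) = 90.00° ✓; |WT| = 12.00 ✓; ∠(WT, TG) = 90.00° ✓; |TG| = 24.90 ✓; ∠TGK = 78.30° ✓; |GK| = 11.60 ✓; ∠GKD = 52.90° ✓; |KD| = 18.50 ✓; ∠KDE = 124.0° ✓; |DE| = 9.100 ✓; ∠DEB = 35.40° ✓; |EB| = 20.80 ✗.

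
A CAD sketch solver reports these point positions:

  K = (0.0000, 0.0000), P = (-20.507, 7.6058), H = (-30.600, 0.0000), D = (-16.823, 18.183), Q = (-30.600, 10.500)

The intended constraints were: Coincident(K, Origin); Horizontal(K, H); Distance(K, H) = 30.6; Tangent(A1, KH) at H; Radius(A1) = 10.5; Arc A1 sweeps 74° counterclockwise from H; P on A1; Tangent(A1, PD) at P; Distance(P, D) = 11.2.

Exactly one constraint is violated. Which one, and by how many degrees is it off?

Tangent(A1, PD) at P — off by 3.20°.

K = (0.00, 0.00) ✓; K.y = 0.00, H.y = 0.00 ✓; |KH| = 30.60 ✓; ∠(QH, HK) = 90.00° ✓; |QH| = 10.50 ✓; bearing(Q→P) − bearing(Q→H) = 74.00° ✓; |QP| = 10.50 ✓; ∠(QP, PD) = 93.20° ✗; |PD| = 11.20 ✓.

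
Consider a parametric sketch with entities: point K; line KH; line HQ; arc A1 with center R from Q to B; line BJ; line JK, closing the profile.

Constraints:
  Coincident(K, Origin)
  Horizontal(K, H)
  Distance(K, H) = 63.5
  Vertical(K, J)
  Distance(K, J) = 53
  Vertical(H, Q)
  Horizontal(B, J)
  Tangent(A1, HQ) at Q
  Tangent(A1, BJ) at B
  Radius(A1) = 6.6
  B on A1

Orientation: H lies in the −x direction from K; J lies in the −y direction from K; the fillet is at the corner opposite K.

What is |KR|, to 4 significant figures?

73.42

KJ is vertical with |KJ| = 53.0 and J on the −y side, so J = (0.000, -53.00). The virtual corner opposite K is at (-63.50, -53.00). The tangent condition forces RQ to be normal to HQ and tangency of A1 to BJ means the radius RB is perpendicular to BJ, with radius 6.6, so the center R sits 6.6 in from both sides at R = (-56.90, -46.40). Then |KR| = |R − K| = 73.42.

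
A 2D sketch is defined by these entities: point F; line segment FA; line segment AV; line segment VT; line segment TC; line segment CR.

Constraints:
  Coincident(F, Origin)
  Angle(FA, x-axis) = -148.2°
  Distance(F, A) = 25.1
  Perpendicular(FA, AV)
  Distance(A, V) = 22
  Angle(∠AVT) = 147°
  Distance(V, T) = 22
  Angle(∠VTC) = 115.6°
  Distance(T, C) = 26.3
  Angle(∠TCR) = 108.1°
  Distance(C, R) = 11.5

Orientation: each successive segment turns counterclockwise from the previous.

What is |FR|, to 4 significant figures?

29.86

F is at the origin; FA runs at -148.2° with length 25.1, so A = (-21.33, -13.23). FA is perpendicular to AV, so AV runs at -58.20°; with |AV| = 22.0, V = (-9.739, -31.92). ∠AVT = 147.0° gives VT at -25.20° from the x-axis; with |VT| = 22.0, T = (10.17, -41.29). ∠VTC = 115.6° gives TC at 39.20° from the x-axis; with |TC| = 26.3, C = (30.55, -24.67). ∠TCR = 108.1° gives CR at 111.1° from the x-axis; with |CR| = 11.5, R = (26.41, -13.94). Then |FR| = |R − F| = 29.86.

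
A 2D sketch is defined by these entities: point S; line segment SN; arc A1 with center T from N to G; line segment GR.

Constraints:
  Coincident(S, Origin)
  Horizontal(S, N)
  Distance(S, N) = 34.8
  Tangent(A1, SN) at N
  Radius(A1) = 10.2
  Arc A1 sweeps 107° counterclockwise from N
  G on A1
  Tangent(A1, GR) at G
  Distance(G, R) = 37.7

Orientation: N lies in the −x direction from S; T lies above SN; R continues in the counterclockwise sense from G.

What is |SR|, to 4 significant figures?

61.03

On A1, N sits at bearing -90° from T; a 107° counterclockwise sweep puts G at bearing 17°, so G = T + 10.2·(cos 17°, sin 17°) = (-25.05, 13.18). Since A1 is tangent to GR there, TG ⟂ GR, so GR runs along (−sin 17°, cos 17°); with |GR| = 37.7, R = (-36.07, 49.23). Then |SR| = |R − S| = 61.03.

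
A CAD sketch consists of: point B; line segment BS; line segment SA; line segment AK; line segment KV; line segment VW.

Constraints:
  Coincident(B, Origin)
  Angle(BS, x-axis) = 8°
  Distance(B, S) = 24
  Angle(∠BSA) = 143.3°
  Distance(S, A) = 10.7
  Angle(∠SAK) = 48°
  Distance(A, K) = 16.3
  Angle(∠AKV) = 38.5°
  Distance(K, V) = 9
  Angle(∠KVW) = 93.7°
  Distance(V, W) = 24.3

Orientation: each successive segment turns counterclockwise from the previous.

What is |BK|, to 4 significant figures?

19.17

B is at the origin; BS runs at 8.0° with length 24.0, so S = (23.77, 3.340). ∠BSA = 143.3° gives SA at 44.70° from the x-axis; with |SA| = 10.7, A = (31.37, 10.87). ∠SAK = 48.0° gives AK at 176.7° from the x-axis; with |AK| = 16.3, K = (15.10, 11.80). Then |BK| = |K − B| = 19.17.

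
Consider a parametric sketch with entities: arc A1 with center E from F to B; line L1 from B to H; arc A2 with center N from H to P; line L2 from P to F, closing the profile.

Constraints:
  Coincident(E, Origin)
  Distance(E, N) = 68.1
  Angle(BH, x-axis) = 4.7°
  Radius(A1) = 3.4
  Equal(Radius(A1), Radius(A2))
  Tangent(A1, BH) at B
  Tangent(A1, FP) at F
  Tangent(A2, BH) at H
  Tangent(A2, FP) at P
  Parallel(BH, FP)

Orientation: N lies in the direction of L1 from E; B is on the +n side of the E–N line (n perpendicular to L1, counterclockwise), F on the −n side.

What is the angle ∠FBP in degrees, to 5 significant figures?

84.298°

Tangency of A1 to both parallel lines with radius 3.4 puts B and F at E ± 3.4·n: B = (-0.27859, 3.3886), F = (0.27859, -3.3886). Equal radii place H and P the same way about N: H = N + 3.4·n = (67.592, 8.9686), P = N − 3.4·n = (68.150, 2.1914). Then cos ∠FBP = BF·BP / (|BF||BP|), giving 84.298°.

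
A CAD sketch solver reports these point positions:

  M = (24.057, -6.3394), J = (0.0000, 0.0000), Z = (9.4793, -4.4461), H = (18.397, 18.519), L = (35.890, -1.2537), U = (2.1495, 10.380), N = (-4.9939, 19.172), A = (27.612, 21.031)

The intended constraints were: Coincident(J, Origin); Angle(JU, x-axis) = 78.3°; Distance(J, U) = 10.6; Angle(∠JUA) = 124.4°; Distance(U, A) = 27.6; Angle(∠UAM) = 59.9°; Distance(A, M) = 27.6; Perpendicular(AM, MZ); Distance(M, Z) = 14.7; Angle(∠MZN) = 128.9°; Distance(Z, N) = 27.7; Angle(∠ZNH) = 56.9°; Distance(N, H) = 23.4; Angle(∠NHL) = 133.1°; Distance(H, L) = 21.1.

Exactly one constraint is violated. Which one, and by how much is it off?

Distance(H, L) = 21.1 — off by 5.30.

J = (0.00, 0.00) ✓; JU at 78.30° ✓; |JU| = 10.60 ✓; ∠JUA = 124.4° ✓; |UA| = 27.60 ✓; ∠UAM = 59.90° ✓; |AM| = 27.60 ✓; ∠(AM, MZ) = 90.00° ✓; |MZ| = 14.70 ✓; ∠MZN = 128.9° ✓; |ZN| = 27.70 ✓; ∠ZNH = 56.90° ✓; |NH| = 23.40 ✓; ∠NHL = 133.1° ✓; |HL| = 26.40 ✗.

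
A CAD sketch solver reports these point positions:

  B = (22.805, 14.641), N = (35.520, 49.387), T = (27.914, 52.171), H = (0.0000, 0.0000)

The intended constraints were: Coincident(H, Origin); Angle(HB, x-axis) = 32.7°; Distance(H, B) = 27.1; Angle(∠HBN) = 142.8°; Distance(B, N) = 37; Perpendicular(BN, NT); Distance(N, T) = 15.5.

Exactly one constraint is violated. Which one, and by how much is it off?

Distance(N, T) = 15.5 — off by 7.40.

H = (0.00, 0.00) ✓; HB at 32.70° ✓; |HB| = 27.10 ✓; ∠HBN = 142.8° ✓; |BN| = 37.00 ✓; ∠(BN, NT) = 90.00° ✓; |NT| = 8.099 ✗.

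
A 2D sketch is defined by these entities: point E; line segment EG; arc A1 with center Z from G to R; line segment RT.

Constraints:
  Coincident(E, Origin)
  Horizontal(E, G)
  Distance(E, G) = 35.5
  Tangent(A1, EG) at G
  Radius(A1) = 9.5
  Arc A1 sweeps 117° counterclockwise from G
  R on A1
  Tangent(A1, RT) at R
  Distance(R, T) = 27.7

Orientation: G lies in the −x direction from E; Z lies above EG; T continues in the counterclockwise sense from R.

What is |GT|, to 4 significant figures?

38.71

On A1, G sits at bearing -90° from Z; a 117° counterclockwise sweep puts R at bearing 27°, so R = Z + 9.5·(cos 27°, sin 27°) = (-27.04, 13.81). The tangent condition forces ZR to be normal to RT, so RT runs along (−sin 27°, cos 27°); with |RT| = 27.7, T = (-39.61, 38.49). Then |GT| = |T − G| = 38.71.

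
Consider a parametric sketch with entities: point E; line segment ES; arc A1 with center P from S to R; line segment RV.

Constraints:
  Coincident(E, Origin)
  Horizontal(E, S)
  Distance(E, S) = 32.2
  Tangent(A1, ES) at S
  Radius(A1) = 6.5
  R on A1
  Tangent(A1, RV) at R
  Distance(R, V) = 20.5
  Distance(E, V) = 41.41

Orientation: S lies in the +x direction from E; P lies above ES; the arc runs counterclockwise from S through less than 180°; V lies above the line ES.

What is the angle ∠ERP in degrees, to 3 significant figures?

8.81°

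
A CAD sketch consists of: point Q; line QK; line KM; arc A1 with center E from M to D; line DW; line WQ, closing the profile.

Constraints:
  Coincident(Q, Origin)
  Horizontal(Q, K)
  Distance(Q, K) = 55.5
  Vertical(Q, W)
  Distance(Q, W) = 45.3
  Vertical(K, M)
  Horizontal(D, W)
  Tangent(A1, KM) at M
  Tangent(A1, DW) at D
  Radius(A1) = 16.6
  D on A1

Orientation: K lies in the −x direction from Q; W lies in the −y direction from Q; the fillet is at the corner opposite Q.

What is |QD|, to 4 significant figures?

59.71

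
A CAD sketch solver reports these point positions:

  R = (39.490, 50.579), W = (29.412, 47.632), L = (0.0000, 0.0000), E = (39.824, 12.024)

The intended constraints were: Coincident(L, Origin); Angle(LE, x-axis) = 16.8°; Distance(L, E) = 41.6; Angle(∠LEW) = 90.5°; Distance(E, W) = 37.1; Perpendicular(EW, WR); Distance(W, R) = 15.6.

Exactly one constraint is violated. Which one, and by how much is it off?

Distance(W, R) = 15.6 — off by 5.10.

L = (0.00, 0.00) ✓; LE at 16.80° ✓; |LE| = 41.60 ✓; ∠LEW = 90.50° ✓; |EW| = 37.10 ✓; ∠(EW, WR) = 90.00° ✓; |WR| = 10.50 ✗.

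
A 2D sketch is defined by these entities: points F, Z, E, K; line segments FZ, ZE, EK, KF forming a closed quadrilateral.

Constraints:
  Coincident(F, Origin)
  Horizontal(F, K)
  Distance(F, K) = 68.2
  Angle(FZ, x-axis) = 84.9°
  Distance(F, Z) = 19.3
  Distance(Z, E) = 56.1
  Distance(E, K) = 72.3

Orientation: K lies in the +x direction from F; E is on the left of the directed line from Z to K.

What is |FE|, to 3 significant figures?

73.3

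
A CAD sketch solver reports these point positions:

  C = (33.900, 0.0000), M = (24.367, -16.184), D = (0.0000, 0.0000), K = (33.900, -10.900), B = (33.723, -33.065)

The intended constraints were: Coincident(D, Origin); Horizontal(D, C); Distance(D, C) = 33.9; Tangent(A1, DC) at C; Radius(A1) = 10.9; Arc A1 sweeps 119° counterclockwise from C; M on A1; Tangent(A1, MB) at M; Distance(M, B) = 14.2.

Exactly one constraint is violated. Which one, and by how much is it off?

Distance(M, B) = 14.2 — off by 5.10.

D = (0.00, 0.00) ✓; D.y = 0.00, C.y = 0.00 ✓; |DC| = 33.90 ✓; ∠(KC, CD) = 90.00° ✓; |KC| = 10.90 ✓; bearing(K→M) − bearing(K→C) = 119.0° ✓; |KM| = 10.90 ✓; ∠(KM, MB) = 90.00° ✓; |MB| = 19.30 ✗.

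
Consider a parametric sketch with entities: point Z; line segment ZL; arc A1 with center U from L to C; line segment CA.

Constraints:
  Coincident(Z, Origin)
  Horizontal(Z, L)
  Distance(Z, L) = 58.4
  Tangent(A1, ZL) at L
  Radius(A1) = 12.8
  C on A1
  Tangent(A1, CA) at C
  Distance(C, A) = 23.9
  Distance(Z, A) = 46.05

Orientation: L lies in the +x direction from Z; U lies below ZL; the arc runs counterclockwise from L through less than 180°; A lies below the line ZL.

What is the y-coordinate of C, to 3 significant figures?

-7.06

Checks: Z = (0.00, 0.00) ✓; ∠(UL, LZ) = 90.00° ✓; |UL| = 12.80 ✓; |UC| = 12.80 ✓; ∠(UC, CA) = 90.00° ✓; |CA| = 23.90 ✓; |ZA| = 46.05 ✓.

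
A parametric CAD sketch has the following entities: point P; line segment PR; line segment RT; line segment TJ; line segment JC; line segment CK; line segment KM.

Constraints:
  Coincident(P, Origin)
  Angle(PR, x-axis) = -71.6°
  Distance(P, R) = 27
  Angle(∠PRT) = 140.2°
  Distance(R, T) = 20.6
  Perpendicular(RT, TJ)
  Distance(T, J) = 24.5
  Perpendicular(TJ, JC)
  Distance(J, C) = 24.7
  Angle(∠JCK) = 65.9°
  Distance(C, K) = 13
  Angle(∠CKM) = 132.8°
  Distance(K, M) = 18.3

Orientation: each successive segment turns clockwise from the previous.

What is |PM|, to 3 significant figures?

40.7

P is at the origin; PR runs at -71.6° with length 27.0, so R = (8.52, -25.6). ∠PRT = 140.2° gives RT at -111° from the x-axis; with |RT| = 20.6, T = (1.01, -44.8). RT is perpendicular to TJ, so TJ runs at 159°; with |TJ| = 24.5, J = (-21.8, -35.9). The perpendicularity gives JC at right angles to TJ, so JC runs at 68.6°; with |JC| = 24.7, C = (-12.8, -12.9). ∠JCK = 65.9° gives CK at -45.5° from the x-axis; with |CK| = 13.0, K = (-3.68, -22.1). ∠CKM = 132.8° gives KM at -92.7° from the x-axis; with |KM| = 18.3, M = (-4.54, -40.4). Then |PM| = |M − P| = 40.7.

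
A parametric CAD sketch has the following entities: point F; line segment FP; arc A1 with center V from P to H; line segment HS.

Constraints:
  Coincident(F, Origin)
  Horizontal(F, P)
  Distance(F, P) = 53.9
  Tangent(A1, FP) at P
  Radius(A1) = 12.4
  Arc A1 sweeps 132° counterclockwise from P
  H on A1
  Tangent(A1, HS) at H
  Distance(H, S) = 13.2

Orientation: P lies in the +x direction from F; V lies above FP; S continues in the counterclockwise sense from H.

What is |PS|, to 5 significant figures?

30.509

F is at the origin; FP is horizontal with |FP| = 53.9 and P on the +x side, so P = (53.900, 0.0000). Since A1 is tangent to FP there, VP ⟂ FP, so V = P + (0, 12.4) = (53.900, 12.400). On A1, P sits at bearing -90° from V; a 132° counterclockwise sweep puts H at bearing 42°, so H = V + 12.4·(cos 42°, sin 42°) = (63.115, 20.697). Since A1 is tangent to HS there, VH ⟂ HS, so HS runs along (−sin 42°, cos 42°); with |HS| = 13.2, S = (54.282, 30.507). Then |PS| = |S − P| = 30.509.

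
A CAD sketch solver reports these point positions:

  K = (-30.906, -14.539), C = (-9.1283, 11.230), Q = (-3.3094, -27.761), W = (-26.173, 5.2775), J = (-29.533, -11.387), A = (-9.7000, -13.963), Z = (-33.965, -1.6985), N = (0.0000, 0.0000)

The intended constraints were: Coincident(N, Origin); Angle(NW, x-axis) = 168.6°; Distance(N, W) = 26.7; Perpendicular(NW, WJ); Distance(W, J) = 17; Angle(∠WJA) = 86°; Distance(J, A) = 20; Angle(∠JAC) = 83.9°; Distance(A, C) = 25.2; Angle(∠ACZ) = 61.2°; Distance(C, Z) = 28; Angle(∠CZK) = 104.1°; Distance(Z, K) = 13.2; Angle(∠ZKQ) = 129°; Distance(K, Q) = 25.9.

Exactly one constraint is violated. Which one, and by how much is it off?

Distance(K, Q) = 25.9 — off by 4.70.

N = (0.00, 0.00) ✓; NW at 168.6° ✓; |NW| = 26.70 ✓; ∠(NW, WJ) = 90.00° ✓; |WJ| = 17.00 ✓; ∠WJA = 86.00° ✓; |JA| = 20.00 ✓; ∠JAC = 83.90° ✓; |AC| = 25.20 ✓; ∠ACZ = 61.20° ✓; |CZ| = 28.00 ✓; ∠CZK = 104.1° ✓; |ZK| = 13.20 ✓; ∠ZKQ = 129.0° ✓; |KQ| = 30.60 ✗.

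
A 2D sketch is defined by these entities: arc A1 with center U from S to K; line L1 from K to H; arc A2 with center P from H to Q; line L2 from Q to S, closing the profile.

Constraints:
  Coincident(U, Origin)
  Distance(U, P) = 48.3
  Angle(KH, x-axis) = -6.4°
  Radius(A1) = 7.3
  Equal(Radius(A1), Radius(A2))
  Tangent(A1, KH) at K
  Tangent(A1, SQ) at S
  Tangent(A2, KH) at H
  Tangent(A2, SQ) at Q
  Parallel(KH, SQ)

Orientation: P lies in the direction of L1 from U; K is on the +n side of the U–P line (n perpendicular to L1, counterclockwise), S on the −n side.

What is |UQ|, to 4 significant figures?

48.85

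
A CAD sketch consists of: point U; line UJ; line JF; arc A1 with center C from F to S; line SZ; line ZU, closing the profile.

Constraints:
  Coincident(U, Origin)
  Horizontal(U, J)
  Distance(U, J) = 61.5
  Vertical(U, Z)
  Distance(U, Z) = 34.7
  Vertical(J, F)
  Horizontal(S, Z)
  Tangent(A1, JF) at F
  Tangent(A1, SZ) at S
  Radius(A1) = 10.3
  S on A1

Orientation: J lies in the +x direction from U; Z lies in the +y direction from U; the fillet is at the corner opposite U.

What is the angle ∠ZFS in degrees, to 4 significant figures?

35.49°

U is at the origin; UJ is horizontal with |UJ| = 61.5 and J on the +x side, so J = (61.50, 0.000). U and Z share the same x with |UZ| = 34.7 and Z on the +y side, so Z = (0.000, 34.70). The virtual corner opposite U is at (61.50, 34.70). The tangent condition forces CF to be normal to JF and since A1 is tangent to SZ there, CS ⟂ SZ, with radius 10.3, so the center C sits 10.3 in from both sides at C = (51.20, 24.40). That places the tangent points at F = (61.50, 24.40) on JF and S = (51.20, 34.70) on SZ. Then cos ∠ZFS = FZ·FS / (|FZ||FS|), giving 35.49°.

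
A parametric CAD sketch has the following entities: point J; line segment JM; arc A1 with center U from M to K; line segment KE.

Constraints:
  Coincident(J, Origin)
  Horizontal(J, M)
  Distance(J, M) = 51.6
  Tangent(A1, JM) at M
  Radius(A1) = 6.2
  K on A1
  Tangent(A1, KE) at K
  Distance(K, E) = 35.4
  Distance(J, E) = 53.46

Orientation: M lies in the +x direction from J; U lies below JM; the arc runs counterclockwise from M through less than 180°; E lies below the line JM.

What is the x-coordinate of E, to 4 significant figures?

36.68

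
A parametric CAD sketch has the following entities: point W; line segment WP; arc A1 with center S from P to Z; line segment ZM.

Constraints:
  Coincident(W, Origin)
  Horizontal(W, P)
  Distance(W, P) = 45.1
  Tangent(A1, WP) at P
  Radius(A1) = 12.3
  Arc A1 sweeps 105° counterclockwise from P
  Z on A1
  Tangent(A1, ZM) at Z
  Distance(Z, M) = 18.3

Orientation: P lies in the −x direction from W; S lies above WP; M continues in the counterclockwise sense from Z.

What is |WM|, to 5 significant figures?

50.400

On A1, P sits at bearing -90° from S; a 105° counterclockwise sweep puts Z at bearing 15°, so Z = S + 12.3·(cos 15°, sin 15°) = (-33.219, 15.483). A1 meets ZM tangentially, so SZ is at right angles to ZM, so ZM runs along (−sin 15°, cos 15°); with |ZM| = 18.3, M = (-37.956, 33.160). Then |WM| = |M − W| = 50.400.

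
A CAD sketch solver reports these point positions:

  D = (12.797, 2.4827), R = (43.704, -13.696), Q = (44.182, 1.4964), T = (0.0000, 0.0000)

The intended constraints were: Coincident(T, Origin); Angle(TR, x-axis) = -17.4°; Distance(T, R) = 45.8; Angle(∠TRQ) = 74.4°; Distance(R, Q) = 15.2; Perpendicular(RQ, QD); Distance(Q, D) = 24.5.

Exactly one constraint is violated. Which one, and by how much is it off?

Distance(Q, D) = 24.5 — off by 6.90.

T = (0.00, 0.00) ✓; TR at -17.40° ✓; |TR| = 45.80 ✓; ∠TRQ = 74.40° ✓; |RQ| = 15.20 ✓; ∠(RQ, QD) = 90.00° ✓; |QD| = 31.40 ✗.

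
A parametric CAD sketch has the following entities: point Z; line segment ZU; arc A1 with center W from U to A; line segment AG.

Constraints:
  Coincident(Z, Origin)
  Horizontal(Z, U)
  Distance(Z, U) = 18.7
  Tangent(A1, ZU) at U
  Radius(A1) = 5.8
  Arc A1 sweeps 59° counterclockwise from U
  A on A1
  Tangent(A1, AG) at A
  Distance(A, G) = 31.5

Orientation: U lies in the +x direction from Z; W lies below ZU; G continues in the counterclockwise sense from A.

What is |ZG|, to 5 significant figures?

29.918

On A1, U sits at bearing 90° from W; a 59° counterclockwise sweep puts A at bearing 149°, so A = W + 5.8·(cos 149°, sin 149°) = (13.728, -2.8128). Tangency of A1 to AG means the radius WA is perpendicular to AG, so AG runs along (−sin 149°, cos 149°); with |AG| = 31.5, G = (-2.4953, -29.814). Then |ZG| = |G − Z| = 29.918.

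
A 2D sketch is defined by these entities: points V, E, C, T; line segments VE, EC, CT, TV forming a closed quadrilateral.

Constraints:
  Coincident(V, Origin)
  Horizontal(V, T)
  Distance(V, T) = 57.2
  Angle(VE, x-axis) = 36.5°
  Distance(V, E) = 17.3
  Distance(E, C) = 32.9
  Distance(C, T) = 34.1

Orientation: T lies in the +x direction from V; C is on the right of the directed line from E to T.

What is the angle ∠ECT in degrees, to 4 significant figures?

83.22°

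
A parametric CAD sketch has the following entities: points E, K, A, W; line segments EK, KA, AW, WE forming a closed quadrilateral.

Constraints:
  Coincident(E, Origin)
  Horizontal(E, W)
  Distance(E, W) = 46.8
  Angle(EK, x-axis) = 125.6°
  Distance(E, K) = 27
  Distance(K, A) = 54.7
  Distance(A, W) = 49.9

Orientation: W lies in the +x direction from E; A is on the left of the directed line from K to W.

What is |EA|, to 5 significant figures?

57.799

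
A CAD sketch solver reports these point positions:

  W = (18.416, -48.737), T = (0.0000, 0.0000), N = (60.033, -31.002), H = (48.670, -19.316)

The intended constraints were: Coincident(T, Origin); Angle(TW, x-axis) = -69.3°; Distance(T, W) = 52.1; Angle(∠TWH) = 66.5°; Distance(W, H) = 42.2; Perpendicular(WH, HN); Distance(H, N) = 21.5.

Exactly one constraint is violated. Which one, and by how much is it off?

Distance(H, N) = 21.5 — off by 5.20.

T = (0.00, 0.00) ✓; TW at -69.30° ✓; |TW| = 52.10 ✓; ∠TWH = 66.50° ✓; |WH| = 42.20 ✓; ∠(WH, HN) = 90.00° ✓; |HN| = 16.30 ✗.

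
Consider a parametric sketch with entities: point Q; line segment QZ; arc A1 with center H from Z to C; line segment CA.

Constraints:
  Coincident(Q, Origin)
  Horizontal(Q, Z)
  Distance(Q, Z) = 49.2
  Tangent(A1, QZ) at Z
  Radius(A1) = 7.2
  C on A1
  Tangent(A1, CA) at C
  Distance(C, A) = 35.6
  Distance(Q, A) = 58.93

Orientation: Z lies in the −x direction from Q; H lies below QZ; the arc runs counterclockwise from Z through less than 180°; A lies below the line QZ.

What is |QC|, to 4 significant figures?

56.66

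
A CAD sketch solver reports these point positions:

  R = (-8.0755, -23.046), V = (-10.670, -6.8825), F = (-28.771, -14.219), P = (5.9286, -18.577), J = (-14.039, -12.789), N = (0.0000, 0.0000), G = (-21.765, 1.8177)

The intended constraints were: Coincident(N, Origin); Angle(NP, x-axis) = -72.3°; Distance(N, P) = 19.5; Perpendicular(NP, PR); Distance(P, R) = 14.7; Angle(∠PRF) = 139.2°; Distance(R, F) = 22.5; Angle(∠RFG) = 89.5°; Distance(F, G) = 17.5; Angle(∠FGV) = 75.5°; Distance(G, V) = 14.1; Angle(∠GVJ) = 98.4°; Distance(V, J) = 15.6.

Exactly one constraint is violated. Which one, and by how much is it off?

Distance(V, J) = 15.6 — off by 8.80.

N = (0.00, 0.00) ✓; NP at -72.30° ✓; |NP| = 19.50 ✓; ∠(NP, PR) = 90.00° ✓; |PR| = 14.70 ✓; ∠PRF = 139.2° ✓; |RF| = 22.50 ✓; ∠RFG = 89.50° ✓; |FG| = 17.50 ✓; ∠FGV = 75.50° ✓; |GV| = 14.10 ✓; ∠GVJ = 98.40° ✓; |VJ| = 6.800 ✗.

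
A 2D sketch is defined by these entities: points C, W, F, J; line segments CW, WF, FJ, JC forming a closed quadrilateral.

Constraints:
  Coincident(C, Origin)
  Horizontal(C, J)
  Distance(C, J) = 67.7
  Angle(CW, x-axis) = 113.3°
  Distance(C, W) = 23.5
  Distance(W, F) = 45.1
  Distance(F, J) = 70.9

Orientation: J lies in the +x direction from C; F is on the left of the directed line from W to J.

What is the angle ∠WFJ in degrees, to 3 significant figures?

84.0°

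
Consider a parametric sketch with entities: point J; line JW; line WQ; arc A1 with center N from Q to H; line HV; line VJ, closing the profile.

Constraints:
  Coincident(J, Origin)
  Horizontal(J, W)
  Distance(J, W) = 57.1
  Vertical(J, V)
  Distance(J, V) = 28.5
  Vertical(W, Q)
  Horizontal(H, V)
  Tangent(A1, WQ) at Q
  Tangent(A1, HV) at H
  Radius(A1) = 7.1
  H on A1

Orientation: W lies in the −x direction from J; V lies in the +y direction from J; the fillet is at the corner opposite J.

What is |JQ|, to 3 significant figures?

61.0

The virtual corner opposite J is at (-57.1, 28.5). A1 meets WQ tangentially, so NQ is at right angles to WQ and A1 meets HV tangentially, so NH is at right angles to HV, with radius 7.1, so the center N sits 7.1 in from both sides at N = (-50.0, 21.4). That places the tangent points at Q = (-57.1, 21.4) on WQ and H = (-50.0, 28.5) on HV. Then |JQ| = |Q − J| = 61.0.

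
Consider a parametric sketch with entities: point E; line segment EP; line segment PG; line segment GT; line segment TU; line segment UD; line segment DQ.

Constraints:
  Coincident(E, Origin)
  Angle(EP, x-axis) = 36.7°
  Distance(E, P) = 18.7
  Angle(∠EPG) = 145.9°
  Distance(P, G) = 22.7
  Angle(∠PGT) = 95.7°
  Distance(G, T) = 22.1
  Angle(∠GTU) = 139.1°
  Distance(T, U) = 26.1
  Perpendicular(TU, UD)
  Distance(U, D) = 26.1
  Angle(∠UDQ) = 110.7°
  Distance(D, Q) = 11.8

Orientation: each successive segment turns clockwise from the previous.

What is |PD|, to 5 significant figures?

30.514

E is at the origin; EP runs at 36.7° with length 18.7, so P = (14.993, 11.176). ∠EPG = 145.9° gives PG at 2.6000° from the x-axis; with |PG| = 22.7, G = (37.670, 12.205). ∠PGT = 95.7° gives GT at -81.700° from the x-axis; with |GT| = 22.1, T = (40.860, -9.6632). ∠GTU = 139.1° gives TU at -122.60° from the x-axis; with |TU| = 26.1, U = (26.798, -31.651). The perpendicularity gives UD at right angles to TU, so UD runs at 147.40°; with |UD| = 26.1, D = (4.8102, -17.589). Then |PD| = |D − P| = 30.514.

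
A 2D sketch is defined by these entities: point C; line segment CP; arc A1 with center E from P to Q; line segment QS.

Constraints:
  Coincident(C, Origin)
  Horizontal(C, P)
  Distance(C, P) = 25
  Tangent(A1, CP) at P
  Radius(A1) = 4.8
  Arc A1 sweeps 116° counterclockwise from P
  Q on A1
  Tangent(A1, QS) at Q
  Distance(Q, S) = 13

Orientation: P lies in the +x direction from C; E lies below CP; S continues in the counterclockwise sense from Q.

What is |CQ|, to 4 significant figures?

21.81

C is at the origin; CP is horizontal with |CP| = 25.0 and P on the +x side, so P = (25.00, 0.000). Tangency of A1 to CP means the radius EP is perpendicular to CP, so E = P + (0, -4.8) = (25.00, -4.800). On A1, P sits at bearing 90° from E; a 116° counterclockwise sweep puts Q at bearing 206°, so Q = E + 4.8·(cos 206°, sin 206°) = (20.69, -6.904). Then |CQ| = |Q − C| = 21.81.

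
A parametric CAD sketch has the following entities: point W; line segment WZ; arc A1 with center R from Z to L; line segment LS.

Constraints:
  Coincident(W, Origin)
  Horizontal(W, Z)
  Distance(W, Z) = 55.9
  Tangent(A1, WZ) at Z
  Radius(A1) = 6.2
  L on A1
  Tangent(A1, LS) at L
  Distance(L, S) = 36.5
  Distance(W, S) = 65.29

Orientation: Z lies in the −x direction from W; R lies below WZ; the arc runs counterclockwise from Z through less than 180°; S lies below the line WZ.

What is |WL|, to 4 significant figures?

62.29

W is at the origin; WZ is horizontal with |WZ| = 55.9 and Z on the −x side, so Z = (-55.90, 0.000). The tangent condition forces RZ to be normal to WZ, so R = Z + (0, -6.2) = (-55.90, -6.200). Since RL ⟂ LS (tangency), |RS| = √(6.2² + 36.5²) = 37.02 regardless of where L sits on A1. So S lies on both circle(W, 65.29) and circle(R, 37.02); the below-WZ intersection is S = (-49.43, -42.65). L is the foot of the tangent from S: L = (-61.74, -8.290).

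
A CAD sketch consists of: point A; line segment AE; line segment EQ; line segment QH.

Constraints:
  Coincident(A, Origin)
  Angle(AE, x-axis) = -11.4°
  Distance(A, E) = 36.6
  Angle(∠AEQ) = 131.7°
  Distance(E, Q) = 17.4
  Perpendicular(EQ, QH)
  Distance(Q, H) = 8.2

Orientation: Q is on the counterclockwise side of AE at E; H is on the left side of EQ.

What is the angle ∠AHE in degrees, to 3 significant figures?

49.8°

A is at the origin; AE runs at -11.4° with length 36.6, so E = 36.6·(cos -11.4°, sin -11.4°) = (35.9, -7.23). ∠AEQ = 131.7°, so EQ runs at -11.4° + (180° − 131.7°) = 36.9° from the x-axis; with |EQ| = 17.4, Q = E + 17.4·(cos 36.9°, sin 36.9°) = (49.8, 3.21). The perpendicularity gives QH at right angles to EQ; with |QH| = 8.2 on the left of EQ, H = Q + 8.2·(-0.600, 0.800) = (44.9, 9.77). Then cos ∠AHE = HA·HE / (|HA||HE|), giving 49.8°.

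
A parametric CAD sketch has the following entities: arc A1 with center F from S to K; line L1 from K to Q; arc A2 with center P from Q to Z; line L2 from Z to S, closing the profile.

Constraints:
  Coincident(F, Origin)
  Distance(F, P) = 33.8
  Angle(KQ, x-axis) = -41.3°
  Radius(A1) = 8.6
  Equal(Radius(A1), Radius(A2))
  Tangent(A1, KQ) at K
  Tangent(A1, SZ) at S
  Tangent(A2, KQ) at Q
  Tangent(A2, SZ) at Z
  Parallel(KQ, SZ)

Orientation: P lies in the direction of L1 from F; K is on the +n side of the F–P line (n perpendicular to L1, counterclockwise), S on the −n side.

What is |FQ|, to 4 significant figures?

34.88

Tangency of A1 to both parallel lines with radius 8.6 puts K and S at F ± 8.6·n: K = (5.676, 6.461), S = (-5.676, -6.461). Equal radii place Q and Z the same way about P: Q = P + 8.6·n = (31.07, -15.85), Z = P − 8.6·n = (19.72, -28.77). Then |FQ| = |Q − F| = 34.88.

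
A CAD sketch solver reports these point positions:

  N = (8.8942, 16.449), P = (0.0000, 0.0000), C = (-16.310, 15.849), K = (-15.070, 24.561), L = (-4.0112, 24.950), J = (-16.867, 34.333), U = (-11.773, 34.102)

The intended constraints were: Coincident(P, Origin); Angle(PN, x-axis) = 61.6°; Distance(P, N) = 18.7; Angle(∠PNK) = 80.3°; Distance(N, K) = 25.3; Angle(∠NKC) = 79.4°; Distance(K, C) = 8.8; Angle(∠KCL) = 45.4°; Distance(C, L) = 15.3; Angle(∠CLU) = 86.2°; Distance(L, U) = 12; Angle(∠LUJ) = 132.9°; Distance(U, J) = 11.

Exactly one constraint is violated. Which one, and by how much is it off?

Distance(U, J) = 11 — off by 5.90.

P = (0.00, 0.00) ✓; PN at 61.60° ✓; |PN| = 18.70 ✓; ∠PNK = 80.30° ✓; |NK| = 25.30 ✓; ∠NKC = 79.40° ✓; |KC| = 8.800 ✓; ∠KCL = 45.40° ✓; |CL| = 15.30 ✓; ∠CLU = 86.20° ✓; |LU| = 12.00 ✓; ∠LUJ = 132.9° ✓; |UJ| = 5.099 ✗.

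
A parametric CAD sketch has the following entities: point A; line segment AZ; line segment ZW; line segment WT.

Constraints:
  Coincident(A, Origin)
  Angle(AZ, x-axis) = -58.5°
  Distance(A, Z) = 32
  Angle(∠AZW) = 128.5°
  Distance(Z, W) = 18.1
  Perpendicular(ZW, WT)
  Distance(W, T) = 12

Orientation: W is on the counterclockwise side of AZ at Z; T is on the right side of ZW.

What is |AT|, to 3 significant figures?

53.1

A is at the origin; AZ runs at -58.5° with length 32.0, so Z = 32.0·(cos -58.5°, sin -58.5°) = (16.7, -27.3). ∠AZW = 128.5°, so ZW runs at -58.5° + (180° − 128.5°) = -7.00° from the x-axis; with |ZW| = 18.1, W = Z + 18.1·(cos -7.00°, sin -7.00°) = (34.7, -29.5). The perpendicularity gives WT at right angles to ZW; with |WT| = 12.0 on the right of ZW, T = W + 12.0·(-0.122, -0.993) = (33.2, -41.4). Then |AT| = |T − A| = 53.1.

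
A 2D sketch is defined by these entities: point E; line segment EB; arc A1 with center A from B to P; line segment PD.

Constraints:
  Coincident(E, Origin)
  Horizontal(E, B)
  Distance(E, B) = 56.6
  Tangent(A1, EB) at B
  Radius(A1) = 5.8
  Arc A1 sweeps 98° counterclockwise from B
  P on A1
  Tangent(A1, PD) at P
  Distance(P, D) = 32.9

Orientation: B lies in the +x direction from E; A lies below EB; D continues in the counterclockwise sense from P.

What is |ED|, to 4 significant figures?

67.89

E is at the origin; EB is horizontal with |EB| = 56.6 and B on the +x side, so B = (56.60, 0.000). Since A1 is tangent to EB there, AB ⟂ EB, so A = B + (0, -5.8) = (56.60, -5.800). On A1, B sits at bearing 90° from A; a 98° counterclockwise sweep puts P at bearing 188°, so P = A + 5.8·(cos 188°, sin 188°) = (50.86, -6.607). Tangency of A1 to PD means the radius AP is perpendicular to PD, so PD runs along (−sin 188°, cos 188°); with |PD| = 32.9, D = (55.44, -39.19). Then |ED| = |D − E| = 67.89.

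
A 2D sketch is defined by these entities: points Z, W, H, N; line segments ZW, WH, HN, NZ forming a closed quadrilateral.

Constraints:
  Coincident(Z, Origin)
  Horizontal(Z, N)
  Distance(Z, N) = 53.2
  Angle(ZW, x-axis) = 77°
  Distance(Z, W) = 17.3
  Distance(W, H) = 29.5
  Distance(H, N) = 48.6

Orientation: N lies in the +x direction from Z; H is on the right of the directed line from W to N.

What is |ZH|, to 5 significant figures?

14.019

Z is at the origin; ZN is horizontal with |ZN| = 53.2 and N in +x, so N = (53.2, 0). ZW runs at 77.0° with |ZW| = 17.3, so W = (3.8917, 16.857). H is determined by |WH| = 29.5 and |HN| = 48.6 together: it lies at the intersection of circle(W, 29.5) and circle(N, 48.6). With |WN| = 52.110, the foot of the radical line on WN is 11.742 from W and the perpendicular offset is √(29.5² − 11.742²) = 27.062. Taking the right-of-WN solution: H = (6.2481, -12.549).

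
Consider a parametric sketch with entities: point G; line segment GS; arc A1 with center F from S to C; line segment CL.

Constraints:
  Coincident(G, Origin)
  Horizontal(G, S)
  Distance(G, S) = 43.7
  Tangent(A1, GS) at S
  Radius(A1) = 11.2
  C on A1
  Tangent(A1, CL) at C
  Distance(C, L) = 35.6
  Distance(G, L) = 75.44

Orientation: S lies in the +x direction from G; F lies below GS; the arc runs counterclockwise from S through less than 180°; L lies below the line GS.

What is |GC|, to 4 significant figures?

40.63

Checks: G = (0.00, 0.00) ✓; |FC| = 11.20 ✓; ∠(FC, CL) = 90.00° ✓; |CL| = 35.60 ✓; |GL| = 75.44 ✓.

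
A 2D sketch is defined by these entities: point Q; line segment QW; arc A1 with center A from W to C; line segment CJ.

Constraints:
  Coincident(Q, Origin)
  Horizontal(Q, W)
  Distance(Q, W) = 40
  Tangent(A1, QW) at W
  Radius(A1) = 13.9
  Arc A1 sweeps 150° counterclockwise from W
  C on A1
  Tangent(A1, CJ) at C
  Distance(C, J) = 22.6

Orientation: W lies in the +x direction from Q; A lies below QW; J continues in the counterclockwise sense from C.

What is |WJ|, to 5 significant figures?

39.319

Q is at the origin; Q and W share the same y with |QW| = 40.0 and W on the +x side, so W = (40.000, 0.0000). Tangency of A1 to QW means the radius AW is perpendicular to QW, so A = W + (0, -13.9) = (40.000, -13.900). On A1, W sits at bearing 90° from A; a 150° counterclockwise sweep puts C at bearing 240°, so C = A + 13.9·(cos 240°, sin 240°) = (33.050, -25.938). A1 meets CJ tangentially, so AC is at right angles to CJ, so CJ runs along (−sin 240°, cos 240°); with |CJ| = 22.6, J = (52.622, -37.238). Then |WJ| = |J − W| = 39.319.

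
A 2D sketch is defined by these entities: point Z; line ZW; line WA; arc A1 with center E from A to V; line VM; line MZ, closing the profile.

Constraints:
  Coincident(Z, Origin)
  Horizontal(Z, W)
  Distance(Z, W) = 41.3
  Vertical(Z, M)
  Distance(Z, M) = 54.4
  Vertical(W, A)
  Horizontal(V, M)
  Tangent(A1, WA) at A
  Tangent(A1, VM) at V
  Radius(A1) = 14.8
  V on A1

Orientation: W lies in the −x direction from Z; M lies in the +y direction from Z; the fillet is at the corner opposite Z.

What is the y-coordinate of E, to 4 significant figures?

39.60

Z is at the origin; Z and W share the same y with |ZW| = 41.3 and W on the −x side, so W = (-41.30, 0.000). ZM is vertical with |ZM| = 54.4 and M on the +y side, so M = (0.000, 54.40). The virtual corner opposite Z is at (-41.30, 54.40). A1 meets WA tangentially, so EA is at right angles to WA and since A1 is tangent to VM there, EV ⟂ VM, with radius 14.8, so the center E sits 14.8 in from both sides at E = (-26.50, 39.60). So E.y = 39.60.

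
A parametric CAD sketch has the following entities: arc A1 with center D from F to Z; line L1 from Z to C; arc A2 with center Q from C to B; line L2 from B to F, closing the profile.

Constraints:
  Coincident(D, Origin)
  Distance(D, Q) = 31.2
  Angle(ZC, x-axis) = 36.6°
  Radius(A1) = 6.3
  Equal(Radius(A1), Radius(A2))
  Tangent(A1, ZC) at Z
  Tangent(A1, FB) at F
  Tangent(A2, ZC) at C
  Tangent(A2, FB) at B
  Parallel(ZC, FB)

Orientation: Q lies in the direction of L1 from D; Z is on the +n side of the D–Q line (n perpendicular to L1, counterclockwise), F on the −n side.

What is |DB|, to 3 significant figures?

31.8

The slot axis is L1's direction at 36.6°, so u = (cos 36.6°, sin 36.6°) = (0.803, 0.596) and n = (−sin 36.6°, cos 36.6°) = (-0.596, 0.803). D is at the origin and Q lies 31.2 along u from D, so Q = 31.2·u = (25.0, 18.6). Tangency of A1 to both parallel lines with radius 6.3 puts Z and F at D ± 6.3·n: Z = (-3.76, 5.06), F = (3.76, -5.06). Equal radii place C and B the same way about Q: C = Q + 6.3·n = (21.3, 23.7), B = Q − 6.3·n = (28.8, 13.5). Then |DB| = |B − D| = 31.8.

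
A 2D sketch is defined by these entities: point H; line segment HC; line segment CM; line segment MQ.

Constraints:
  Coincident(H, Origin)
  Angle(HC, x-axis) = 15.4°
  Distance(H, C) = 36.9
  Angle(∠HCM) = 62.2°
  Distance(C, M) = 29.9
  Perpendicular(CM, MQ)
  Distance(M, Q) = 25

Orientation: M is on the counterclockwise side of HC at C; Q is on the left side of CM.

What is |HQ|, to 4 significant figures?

14.81

∠HCM = 62.2°, so CM runs at 15.4° + (180° − 62.2°) = 133.2° from the x-axis; with |CM| = 29.9, M = C + 29.9·(cos 133.2°, sin 133.2°) = (15.11, 31.60). CM is perpendicular to MQ; with |MQ| = 25.0 on the left of CM, Q = M + 25.0·(-0.7290, -0.6845) = (-3.117, 14.48). Then |HQ| = |Q − H| = 14.81.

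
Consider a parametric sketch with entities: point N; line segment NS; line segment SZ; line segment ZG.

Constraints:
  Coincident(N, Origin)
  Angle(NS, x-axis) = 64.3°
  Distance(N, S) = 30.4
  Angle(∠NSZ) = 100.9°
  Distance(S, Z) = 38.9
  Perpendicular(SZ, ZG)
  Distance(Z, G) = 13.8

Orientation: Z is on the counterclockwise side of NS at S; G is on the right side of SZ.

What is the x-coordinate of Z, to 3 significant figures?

-18.0

N is at the origin; NS runs at 64.3° with length 30.4, so S = 30.4·(cos 64.3°, sin 64.3°) = (13.2, 27.4). ∠NSZ = 100.9°, so SZ runs at 64.3° + (180° − 100.9°) = 143° from the x-axis; with |SZ| = 38.9, Z = S + 38.9·(cos 143°, sin 143°) = (-18.0, 50.6). So Z.x = -18.0.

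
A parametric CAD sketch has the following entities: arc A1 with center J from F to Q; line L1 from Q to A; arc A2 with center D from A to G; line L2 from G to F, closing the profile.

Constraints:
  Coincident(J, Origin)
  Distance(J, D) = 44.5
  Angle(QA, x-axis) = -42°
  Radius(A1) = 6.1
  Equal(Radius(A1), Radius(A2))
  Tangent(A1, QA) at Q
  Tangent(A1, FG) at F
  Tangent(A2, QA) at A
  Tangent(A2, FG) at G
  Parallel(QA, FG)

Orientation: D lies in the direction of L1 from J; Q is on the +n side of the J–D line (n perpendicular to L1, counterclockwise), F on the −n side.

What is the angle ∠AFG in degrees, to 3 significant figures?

15.3°

Tangency of A1 to both parallel lines with radius 6.1 puts Q and F at J ± 6.1·n: Q = (4.08, 4.53), F = (-4.08, -4.53). Equal radii place A and G the same way about D: A = D + 6.1·n = (37.2, -25.2), G = D − 6.1·n = (29.0, -34.3). Then cos ∠AFG = FA·FG / (|FA||FG|), giving 15.3°.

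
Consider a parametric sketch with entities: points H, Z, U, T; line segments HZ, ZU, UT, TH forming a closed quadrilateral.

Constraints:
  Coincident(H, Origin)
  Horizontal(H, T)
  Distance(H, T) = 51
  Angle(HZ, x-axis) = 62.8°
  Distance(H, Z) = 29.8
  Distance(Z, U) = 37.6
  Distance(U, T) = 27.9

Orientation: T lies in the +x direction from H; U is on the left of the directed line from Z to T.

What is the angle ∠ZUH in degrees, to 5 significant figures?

26.463°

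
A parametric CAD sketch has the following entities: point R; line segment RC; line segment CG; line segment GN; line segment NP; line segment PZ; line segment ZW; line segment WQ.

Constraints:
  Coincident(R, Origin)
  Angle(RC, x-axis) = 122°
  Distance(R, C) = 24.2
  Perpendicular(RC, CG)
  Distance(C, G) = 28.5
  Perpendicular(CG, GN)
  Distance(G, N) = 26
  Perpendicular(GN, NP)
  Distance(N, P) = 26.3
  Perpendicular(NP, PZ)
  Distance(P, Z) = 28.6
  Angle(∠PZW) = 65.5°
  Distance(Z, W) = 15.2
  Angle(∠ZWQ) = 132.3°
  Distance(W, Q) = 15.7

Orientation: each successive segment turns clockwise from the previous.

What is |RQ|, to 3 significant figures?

21.6

R is at the origin; RC runs at 122.0° with length 24.2, so C = (-12.8, 20.5). RC ⟂ CG, so CG runs at 32.0°; with |CG| = 28.5, G = (11.3, 35.6). CG is perpendicular to GN, so GN runs at -58.0°; with |GN| = 26.0, N = (25.1, 13.6). GN is perpendicular to NP, so NP runs at -148°; with |NP| = 26.3, P = (2.82, -0.361). The perpendicularity gives PZ at right angles to NP, so PZ runs at 122°; with |PZ| = 28.6, Z = (-12.3, 23.9). ∠PZW = 65.5° gives ZW at 7.50° from the x-axis; with |ZW| = 15.2, W = (2.73, 25.9). ∠ZWQ = 132.3° gives WQ at -40.2° from the x-axis; with |WQ| = 15.7, Q = (14.7, 15.7). Then |RQ| = |Q − R| = 21.6.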